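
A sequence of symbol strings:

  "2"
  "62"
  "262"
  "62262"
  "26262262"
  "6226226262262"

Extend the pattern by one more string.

262622626226226262262

From term 3 onward, concatenate the second-to-last term with the last: 2·62 = 262, 62·262 = 62262, …
The next term joins 26262262 and 6226226262262.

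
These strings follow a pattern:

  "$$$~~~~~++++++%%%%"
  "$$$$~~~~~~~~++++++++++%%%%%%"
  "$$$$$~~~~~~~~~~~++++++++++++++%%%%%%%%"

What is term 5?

$$$$$$$~~~~~~~~~~~~~~~~~++++++++++++++++++++++%%%%%%%%%%%%

Reading off run lengths: $ runs 3, 4, 5; ~ runs 5, 8, 11; + runs 6, 10, 14; % runs 4, 6, 8 — each is linear in n (n = 1, 2, …).
For term 5, n = 5, so the run lengths are 7, 17, 22, 12.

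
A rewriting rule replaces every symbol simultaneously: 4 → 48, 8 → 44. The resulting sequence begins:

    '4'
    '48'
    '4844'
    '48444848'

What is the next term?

Rewriting each symbol of 48444848: 4→48, 8→44, 4→48, 4→48, 4→48, 8→44, 4→48, 8→44, which concatenates to 48 44 48 48 48 44 48 44.

4844484848444844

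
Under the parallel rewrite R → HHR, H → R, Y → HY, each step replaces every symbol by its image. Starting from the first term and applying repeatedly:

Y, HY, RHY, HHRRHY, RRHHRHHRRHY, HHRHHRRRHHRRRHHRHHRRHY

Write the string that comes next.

Rewriting the 22 symbols of HHRHHRRRHHRRRHHRHHRRHY one by one yields R R HHR R R HHR HHR HHR R R HHR HHR HHR R R HHR R R HHR HHR R HY; concatenated:

RRHHRRRHHRHHRHHRRRHHRHHRHHRRRHHRRRHHRHHRRHY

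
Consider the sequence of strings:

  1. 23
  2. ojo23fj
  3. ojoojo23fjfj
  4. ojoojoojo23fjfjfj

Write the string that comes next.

Each term wraps the previous one in ojo on the left and fj on the right.
Applying this once more to ojoojoojo23fjfjfj:

ojoojoojoojo23fjfjfjfj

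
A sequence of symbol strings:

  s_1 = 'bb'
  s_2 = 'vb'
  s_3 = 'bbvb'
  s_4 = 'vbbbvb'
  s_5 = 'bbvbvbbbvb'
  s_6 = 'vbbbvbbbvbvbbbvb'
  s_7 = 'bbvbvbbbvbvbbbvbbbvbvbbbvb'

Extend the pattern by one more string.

This is a Fibonacci-style word recurrence s(k) = s(k−2)·s(k−1): e.g. bb·vb = bbvb.
So term 8 is vbbbvbbbvbvbbbvb·bbvbvbbbvbvbbbvbbbvbvbbbvb.

vbbbvbbbvbvbbbvbbbvbvbbbvbvbbbvbbbvbvbbbvb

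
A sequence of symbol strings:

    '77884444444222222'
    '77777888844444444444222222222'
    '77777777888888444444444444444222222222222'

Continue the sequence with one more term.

77777777777888888884444444444444444444222222222222222

Each string has the form 7^{3n-1} 8^{2n} 4^{4n+3} 2^{3n+3} (n = 1, 2, …).
For the next term, n = 4, so the run lengths are 11, 8, 19, 15.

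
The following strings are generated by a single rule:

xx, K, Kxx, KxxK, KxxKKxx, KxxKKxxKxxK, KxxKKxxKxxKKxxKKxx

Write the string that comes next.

From term 3 onward, concatenate the last term with the second-to-last: K·xx = Kxx, Kxx·K = KxxK, …
Continuing: KxxKKxxKxxKKxxKKxx · KxxKKxxKxxK gives term 8.

KxxKKxxKxxKKxxKKxxKxxKKxxKxxK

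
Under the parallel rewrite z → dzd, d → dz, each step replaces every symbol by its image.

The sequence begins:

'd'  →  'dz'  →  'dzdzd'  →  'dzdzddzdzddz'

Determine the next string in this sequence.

Rewriting each symbol of dzdzddzdzddz: d→dz, z→dzd, d→dz, z→dzd, d→dz, d→dz, z→dzd, d→dz, z→dzd, d→dz, d→dz, z→dzd, which concatenates to dz dzd dz dzd dz dz dzd dz dzd dz dz dzd.

dzdzddzdzddzdzdzddzdzddzdzdzd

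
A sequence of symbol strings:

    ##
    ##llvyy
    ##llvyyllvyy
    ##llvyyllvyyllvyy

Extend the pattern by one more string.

Each term is the previous one with llvyy appended.
So the next term is ##llvyyllvyyllvyy·llvyy.

##llvyyllvyyllvyyllvyy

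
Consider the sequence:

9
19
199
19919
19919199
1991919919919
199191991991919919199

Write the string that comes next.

1991919919919199191991991919919919

This is a Fibonacci-style word recurrence s(k) = s(k−1)·s(k−2): e.g. 19·9 = 199.
The next term joins 199191991991919919199 and 1991919919919.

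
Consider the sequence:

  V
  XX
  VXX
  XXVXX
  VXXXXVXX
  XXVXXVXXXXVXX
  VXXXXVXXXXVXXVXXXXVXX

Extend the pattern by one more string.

From term 3 onward, concatenate the second-to-last term with the last: V·XX = VXX, XX·VXX = XXVXX, …
The next term joins XXVXXVXXXXVXX and VXXXXVXXXXVXXVXXXXVXX.

XXVXXVXXXXVXXVXXXXVXXXXVXXVXXXXVXX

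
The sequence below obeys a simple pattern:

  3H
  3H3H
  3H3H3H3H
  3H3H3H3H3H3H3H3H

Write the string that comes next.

3H3H3H3H3H3H3H3H3H3H3H3H3H3H3H3H

s(k+1) = s(k)·s(k) — each term doubles the last.
One more doubling of 3H3H3H3H3H3H3H3H gives the answer.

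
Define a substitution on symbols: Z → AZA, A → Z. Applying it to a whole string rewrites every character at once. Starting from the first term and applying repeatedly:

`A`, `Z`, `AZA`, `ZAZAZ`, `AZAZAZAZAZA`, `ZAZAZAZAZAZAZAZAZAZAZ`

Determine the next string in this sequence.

AZAZAZAZAZAZAZAZAZAZAZAZAZAZAZAZAZAZAZAZAZA

φ(ZAZAZAZAZAZAZAZAZAZAZ) expands symbol-by-symbol to AZA Z AZA Z AZA Z AZA Z AZA Z AZA Z AZA Z AZA Z AZA Z AZA Z AZA; joining the 21 pieces gives the next term.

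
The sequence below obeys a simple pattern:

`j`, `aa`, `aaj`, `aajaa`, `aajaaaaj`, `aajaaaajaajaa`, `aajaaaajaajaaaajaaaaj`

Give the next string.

Each term (from the third on) is the previous term followed by the one before it: term 3 = aa·j = aaj.
So term 8 is aajaaaajaajaaaajaaaaj·aajaaaajaajaa.

aajaaaajaajaaaajaaaajaajaaaajaajaa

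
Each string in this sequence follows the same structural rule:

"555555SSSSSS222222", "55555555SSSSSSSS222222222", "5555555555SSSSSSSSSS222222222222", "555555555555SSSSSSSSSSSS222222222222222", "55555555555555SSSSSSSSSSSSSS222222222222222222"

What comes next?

5555555555555555SSSSSSSSSSSSSSSS222222222222222222222

Reading off run lengths: 5 runs 6, 8, 10, 12, 14; S runs 6, 8, 10, 12, 14; 2 runs 6, 9, 12, 15, 18 — each is linear in n, where the shown terms are n = 2, 3, 4, 5, 6.
For the next term, n = 7, so the run lengths are 16, 16, 21.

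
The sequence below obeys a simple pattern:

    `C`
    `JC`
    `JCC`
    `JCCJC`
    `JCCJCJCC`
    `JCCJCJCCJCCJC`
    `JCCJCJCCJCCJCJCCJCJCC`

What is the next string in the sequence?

Each term (from the third on) is the previous term followed by the one before it: term 3 = JC·C = JCC.
So term 8 is JCCJCJCCJCCJCJCCJCJCC·JCCJCJCCJCCJC.

JCCJCJCCJCCJCJCCJCJCCJCCJCJCCJCCJC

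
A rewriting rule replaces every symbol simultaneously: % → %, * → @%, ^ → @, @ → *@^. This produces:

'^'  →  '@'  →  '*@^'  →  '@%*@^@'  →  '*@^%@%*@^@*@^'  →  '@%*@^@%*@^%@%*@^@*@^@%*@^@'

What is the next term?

Replace each of the 26 characters of @%*@^@%*@^%@%*@^@*@^@%*@^@ in place — *@^ % @% *@^ @ *@^ % @% *@^ @ % *@^ % @% *@^ @ *@^ @% *@^ @ *@^ % @% *@^ @ *@^ — and concatenate.

*@^%@%*@^@*@^%@%*@^@%*@^%@%*@^@*@^@%*@^@*@^%@%*@^@*@^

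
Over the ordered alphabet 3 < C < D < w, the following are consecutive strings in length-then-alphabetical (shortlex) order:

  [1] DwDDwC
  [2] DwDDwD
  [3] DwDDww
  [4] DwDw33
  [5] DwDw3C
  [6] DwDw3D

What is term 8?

DwDwC3

Stepping forward 2 times from DwDw3D: DwDw3D → DwDw3w, then the target.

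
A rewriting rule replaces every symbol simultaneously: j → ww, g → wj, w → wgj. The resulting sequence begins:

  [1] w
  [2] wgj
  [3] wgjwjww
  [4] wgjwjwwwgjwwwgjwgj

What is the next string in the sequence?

wgjwjwwwgjwwwgjwgjwgjwjwwwgjwgjwgjwjwwwgjwjww

Replace each of the 18 characters of wgjwjwwwgjwwwgjwgj in place — wgj wj ww wgj ww wgj wgj wgj wj ww wgj wgj wgj wj ww wgj wj ww — and concatenate.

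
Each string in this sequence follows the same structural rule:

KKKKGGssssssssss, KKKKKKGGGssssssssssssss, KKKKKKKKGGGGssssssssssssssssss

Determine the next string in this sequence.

KKKKKKKKKKGGGGGssssssssssssssssssssss

Each string has the form K^{2n} G^{n} s^{4n+2}, where the shown terms are n = 2, 3, 4.
For the next term, n = 5, so the run lengths are 10, 5, 22.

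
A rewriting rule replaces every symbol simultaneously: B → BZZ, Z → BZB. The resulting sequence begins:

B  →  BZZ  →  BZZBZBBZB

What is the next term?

Rewriting each symbol of BZZBZBBZB: B→BZZ, Z→BZB, Z→BZB, B→BZZ, Z→BZB, B→BZZ, B→BZZ, Z→BZB, B→BZZ, which concatenates to BZZ BZB BZB BZZ BZB BZZ BZZ BZB BZZ.

BZZBZBBZBBZZBZBBZZBZZBZBBZZ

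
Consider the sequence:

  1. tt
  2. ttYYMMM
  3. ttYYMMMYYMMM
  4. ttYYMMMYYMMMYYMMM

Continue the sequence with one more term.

ttYYMMMYYMMMYYMMMYYMMM

The strings grow by a fixed suffix YYMMM each time.
So the next term is ttYYMMMYYMMMYYMMM·YYMMM.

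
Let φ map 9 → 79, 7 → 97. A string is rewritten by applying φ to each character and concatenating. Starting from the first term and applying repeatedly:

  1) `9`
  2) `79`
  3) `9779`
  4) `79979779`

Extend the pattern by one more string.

9779799779979779

Rewriting each symbol of 79979779: 7→97, 9→79, 9→79, 7→97, 9→79, 7→97, 7→97, 9→79, which concatenates to 97 79 79 97 79 97 97 79.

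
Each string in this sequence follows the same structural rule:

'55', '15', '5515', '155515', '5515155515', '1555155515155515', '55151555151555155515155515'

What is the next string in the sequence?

155515551515551555151555151555155515155515

From term 3 onward, concatenate the second-to-last term with the last: 55·15 = 5515, 15·5515 = 155515, …
Continuing: 1555155515155515 · 55151555151555155515155515 gives term 8.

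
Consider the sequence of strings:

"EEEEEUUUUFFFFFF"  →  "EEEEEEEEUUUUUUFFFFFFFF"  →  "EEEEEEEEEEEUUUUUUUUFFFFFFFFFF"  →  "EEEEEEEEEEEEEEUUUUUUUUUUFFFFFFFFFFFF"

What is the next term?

Each string has the form E^{3n-1} U^{2n} F^{2n+2}, where the shown terms are n = 2, 3, 4, 5.
At n = 6 the blocks have lengths 17, 12, 14.

EEEEEEEEEEEEEEEEEUUUUUUUUUUUUFFFFFFFFFFFFFF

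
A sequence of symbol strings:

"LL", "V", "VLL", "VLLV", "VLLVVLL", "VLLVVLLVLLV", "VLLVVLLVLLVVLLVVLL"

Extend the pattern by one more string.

VLLVVLLVLLVVLLVVLLVLLVVLLVLLV

This is a Fibonacci-style word recurrence s(k) = s(k−1)·s(k−2): e.g. V·LL = VLL.
The next term joins VLLVVLLVLLVVLLVVLL and VLLVVLLVLLV.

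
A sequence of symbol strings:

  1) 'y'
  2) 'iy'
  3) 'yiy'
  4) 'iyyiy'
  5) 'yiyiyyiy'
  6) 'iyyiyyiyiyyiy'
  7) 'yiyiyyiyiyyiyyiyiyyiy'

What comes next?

Each term (from the third on) is the two preceding terms concatenated in order: term 3 = y·iy = yiy.
Continuing: iyyiyyiyiyyiy · yiyiyyiyiyyiyyiyiyyiy gives term 8.

iyyiyyiyiyyiyyiyiyyiyiyyiyyiyiyyiy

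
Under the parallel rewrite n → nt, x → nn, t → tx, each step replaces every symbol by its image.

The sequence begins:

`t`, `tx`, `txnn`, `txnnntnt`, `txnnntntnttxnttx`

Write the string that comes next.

txnnntntnttxnttxnttxtxnnnttxtxnn

Replace each of the 16 characters of txnnntntnttxnttx in place — tx nn nt nt nt tx nt tx nt tx tx nn nt tx tx nn — and concatenate.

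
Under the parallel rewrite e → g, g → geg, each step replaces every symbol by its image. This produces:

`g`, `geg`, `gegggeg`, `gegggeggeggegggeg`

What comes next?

gegggeggeggegggeggegggeggegggeggeggegggeg

Replace each of the 17 characters of gegggeggeggegggeg in place — geg g geg geg geg g geg geg g geg geg g geg geg geg g geg — and concatenate.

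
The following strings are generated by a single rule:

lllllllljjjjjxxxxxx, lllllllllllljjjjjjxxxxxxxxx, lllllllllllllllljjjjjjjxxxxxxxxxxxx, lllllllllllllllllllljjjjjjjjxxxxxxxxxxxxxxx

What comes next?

lllllllllllllllllllllllljjjjjjjjjxxxxxxxxxxxxxxxxxx

Reading off run lengths: l runs 8, 12, 16, 20; j runs 5, 6, 7, 8; x runs 6, 9, 12, 15 — each is linear in n, where the shown terms are n = 2, 3, 4, 5.
Setting n = 6 gives 24, 9, 18 characters in each block.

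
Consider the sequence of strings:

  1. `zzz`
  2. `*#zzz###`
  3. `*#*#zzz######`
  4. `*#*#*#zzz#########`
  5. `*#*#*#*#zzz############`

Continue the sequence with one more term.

s(k+1) = *#·s(k)·###, so each term gains *# as a prefix and ### as a suffix.
Applying this once more to *#*#*#*#zzz############:

*#*#*#*#*#zzz###############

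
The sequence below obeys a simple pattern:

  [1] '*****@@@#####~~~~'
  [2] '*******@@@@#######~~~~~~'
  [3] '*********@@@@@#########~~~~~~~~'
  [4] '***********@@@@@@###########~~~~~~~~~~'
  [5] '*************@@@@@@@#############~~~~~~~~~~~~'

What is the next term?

***************@@@@@@@@###############~~~~~~~~~~~~~~

Term n consists of 2n+1 *'s, followed by n+1 @'s, followed by 2n+1 #'s, followed by 2n ~'s, where the shown terms are n = 2, 3, 4, 5, 6.
At n = 7 the blocks have lengths 15, 8, 15, 14.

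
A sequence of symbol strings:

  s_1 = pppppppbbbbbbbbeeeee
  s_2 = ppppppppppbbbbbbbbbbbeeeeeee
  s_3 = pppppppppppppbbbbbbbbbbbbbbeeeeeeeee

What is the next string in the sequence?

ppppppppppppppppbbbbbbbbbbbbbbbbbeeeeeeeeeee

The n-th term is 3n-2 p's then 3n-1 b's then 2n-1 e's, where the shown terms are n = 3, 4, 5.
At n = 6 the blocks have lengths 16, 17, 11.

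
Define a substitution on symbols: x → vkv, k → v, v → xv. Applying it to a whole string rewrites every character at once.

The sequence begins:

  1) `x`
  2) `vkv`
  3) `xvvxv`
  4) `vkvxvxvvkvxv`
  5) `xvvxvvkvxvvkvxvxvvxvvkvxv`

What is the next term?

Applying the rule to each of the 25 symbols of xvvxvvkvxvvkvxvxvvxvvkvxv gives the pieces vkv xv xv vkv xv xv v xv vkv xv xv v xv vkv xv vkv xv xv vkv xv xv v xv vkv xv, which concatenate to the answer.

vkvxvxvvkvxvxvvxvvkvxvxvvxvvkvxvvkvxvxvvkvxvxvvxvvkvxv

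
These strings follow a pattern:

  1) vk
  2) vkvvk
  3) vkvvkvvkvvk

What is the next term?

vkvvkvvkvvkvvkvvkvvkvvk

Every step duplicates the string with 'v' between the halves.
One more doubling of vkvvkvvkvvk gives the answer.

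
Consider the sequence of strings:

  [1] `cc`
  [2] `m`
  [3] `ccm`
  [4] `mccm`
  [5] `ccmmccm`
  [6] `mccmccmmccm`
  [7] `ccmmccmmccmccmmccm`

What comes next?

This is a Fibonacci-style word recurrence s(k) = s(k−2)·s(k−1): e.g. cc·m = ccm.
The next term joins mccmccmmccm and ccmmccmmccmccmmccm.

mccmccmmccmccmmccmmccmccmmccm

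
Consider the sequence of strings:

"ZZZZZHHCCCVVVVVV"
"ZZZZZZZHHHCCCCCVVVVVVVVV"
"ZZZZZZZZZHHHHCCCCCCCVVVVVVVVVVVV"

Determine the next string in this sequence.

ZZZZZZZZZZZHHHHHCCCCCCCCCVVVVVVVVVVVVVVV

Term n consists of 2n+1 Z's, followed by n H's, followed by 2n-1 C's, followed by 3n V's, where the shown terms are n = 2, 3, 4.
Setting n = 5 gives 11, 5, 9, 15 characters in each block.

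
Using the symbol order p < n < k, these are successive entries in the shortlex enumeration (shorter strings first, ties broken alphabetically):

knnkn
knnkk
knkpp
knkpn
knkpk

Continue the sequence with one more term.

Treat knkpk as a base-3 numeral over the given alphabet and add one, carrying through any trailing k's.

knknp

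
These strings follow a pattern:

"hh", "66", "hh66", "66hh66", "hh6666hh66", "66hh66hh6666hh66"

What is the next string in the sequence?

Each term (from the third on) is the two preceding terms concatenated in order: term 3 = hh·66 = hh66.
So term 7 is hh6666hh66·66hh66hh6666hh66.

hh6666hh6666hh66hh6666hh66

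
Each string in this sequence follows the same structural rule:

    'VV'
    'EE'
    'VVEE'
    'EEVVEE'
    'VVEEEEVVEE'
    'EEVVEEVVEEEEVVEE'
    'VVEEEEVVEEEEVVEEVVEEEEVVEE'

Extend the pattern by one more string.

EEVVEEVVEEEEVVEEVVEEEEVVEEEEVVEEVVEEEEVVEE

This is a Fibonacci-style word recurrence s(k) = s(k−2)·s(k−1): e.g. VV·EE = VVEE.
So term 8 is EEVVEEVVEEEEVVEE·VVEEEEVVEEEEVVEEVVEEEEVVEE.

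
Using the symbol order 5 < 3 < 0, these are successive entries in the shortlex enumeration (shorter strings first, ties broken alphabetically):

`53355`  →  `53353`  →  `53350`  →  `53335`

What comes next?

The successor of 53335 increments the rightmost position that isn't already 0 and resets every position after it to 5.

53333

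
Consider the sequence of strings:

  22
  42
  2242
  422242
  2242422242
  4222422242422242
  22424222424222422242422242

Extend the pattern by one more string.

Each term (from the third on) is the two preceding terms concatenated in order: term 3 = 22·42 = 2242.
So term 8 is 4222422242422242·22424222424222422242422242.

422242224242224222424222424222422242422242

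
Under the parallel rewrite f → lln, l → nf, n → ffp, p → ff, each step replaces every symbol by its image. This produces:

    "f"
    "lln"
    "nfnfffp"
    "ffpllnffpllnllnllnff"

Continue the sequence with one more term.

Rewriting the 20 symbols of ffpllnffpllnllnllnff one by one yields lln lln ff nf nf ffp lln lln ff nf nf ffp nf nf ffp nf nf ffp lln lln; concatenated:

llnllnffnfnfffpllnllnffnfnfffpnfnfffpnfnfffpllnlln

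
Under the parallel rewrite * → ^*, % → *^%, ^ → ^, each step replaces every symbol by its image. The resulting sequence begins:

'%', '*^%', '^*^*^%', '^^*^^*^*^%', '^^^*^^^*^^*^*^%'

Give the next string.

^^^^*^^^^*^^^*^^*^*^%

φ(^^^*^^^*^^*^*^%) expands symbol-by-symbol to ^ ^ ^ ^* ^ ^ ^ ^* ^ ^ ^* ^ ^* ^ *^%; joining the 15 pieces gives the next term.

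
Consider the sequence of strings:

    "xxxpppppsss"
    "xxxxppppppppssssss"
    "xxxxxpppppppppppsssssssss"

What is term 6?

Each string has the form x^{n+2} p^{3n+2} s^{3n} (n = 1, 2, …).
For term 6, n = 6, so the run lengths are 8, 20, 18.

xxxxxxxxppppppppppppppppppppssssssssssssssssss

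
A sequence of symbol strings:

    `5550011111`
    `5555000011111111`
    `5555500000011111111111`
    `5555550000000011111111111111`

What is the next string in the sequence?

Reading off run lengths: 5 runs 3, 4, 5, 6; 0 runs 2, 4, 6, 8; 1 runs 5, 8, 11, 14 — each is linear in n (n = 1, 2, …).
For the next term, n = 5, so the run lengths are 7, 10, 17.

5555555000000000011111111111111111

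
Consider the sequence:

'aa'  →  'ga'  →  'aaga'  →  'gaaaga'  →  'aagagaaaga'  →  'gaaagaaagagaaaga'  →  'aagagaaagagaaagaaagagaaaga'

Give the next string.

gaaagaaagagaaagaaagagaaagagaaagaaagagaaaga

From term 3 onward, concatenate the second-to-last term with the last: aa·ga = aaga, ga·aaga = gaaaga, …
Continuing: gaaagaaagagaaaga · aagagaaagagaaagaaagagaaaga gives term 8.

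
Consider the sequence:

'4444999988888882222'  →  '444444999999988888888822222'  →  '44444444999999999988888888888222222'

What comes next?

Reading off run lengths: 4 runs 4, 6, 8; 9 runs 4, 7, 10; 8 runs 7, 9, 11; 2 runs 4, 5, 6 — each is linear in n, where the shown terms are n = 2, 3, 4.
At n = 5 the blocks have lengths 10, 13, 13, 7.

4444444444999999999999988888888888882222222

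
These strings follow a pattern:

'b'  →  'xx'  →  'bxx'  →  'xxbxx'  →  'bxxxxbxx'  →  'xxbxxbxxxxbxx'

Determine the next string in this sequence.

bxxxxbxxxxbxxbxxxxbxx

This is a Fibonacci-style word recurrence s(k) = s(k−2)·s(k−1): e.g. b·xx = bxx.
The next term joins bxxxxbxx and xxbxxbxxxxbxx.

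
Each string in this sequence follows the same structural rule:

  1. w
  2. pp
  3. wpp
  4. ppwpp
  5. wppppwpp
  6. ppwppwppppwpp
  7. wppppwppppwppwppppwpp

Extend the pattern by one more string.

ppwppwppppwppwppppwppppwppwppppwpp

From term 3 onward, concatenate the second-to-last term with the last: w·pp = wpp, pp·wpp = ppwpp, …
Continuing: ppwppwppppwpp · wppppwppppwppwppppwpp gives term 8.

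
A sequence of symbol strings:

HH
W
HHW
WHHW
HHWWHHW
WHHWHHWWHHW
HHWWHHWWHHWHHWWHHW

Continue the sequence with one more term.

WHHWHHWWHHWHHWWHHWWHHWHHWWHHW

From term 3 onward, concatenate the second-to-last term with the last: HH·W = HHW, W·HHW = WHHW, …
The next term joins WHHWHHWWHHW and HHWWHHWWHHWHHWWHHW.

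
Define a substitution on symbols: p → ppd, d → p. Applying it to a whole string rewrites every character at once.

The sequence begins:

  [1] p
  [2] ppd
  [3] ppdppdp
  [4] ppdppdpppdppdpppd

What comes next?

ppdppdpppdppdpppdppdppdpppdppdpppdppdppdp

Applying the rule to each of the 17 symbols of ppdppdpppdppdpppd gives the pieces ppd ppd p ppd ppd p ppd ppd ppd p ppd ppd p ppd ppd ppd p, which concatenate to the answer.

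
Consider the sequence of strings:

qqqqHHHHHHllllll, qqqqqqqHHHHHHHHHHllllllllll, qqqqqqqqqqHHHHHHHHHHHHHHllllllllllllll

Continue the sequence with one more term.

qqqqqqqqqqqqqHHHHHHHHHHHHHHHHHHllllllllllllllllll

Each string has the form q^{3n+1} H^{4n+2} l^{4n+2} (n = 1, 2, …).
Setting n = 4 gives 13, 18, 18 characters in each block.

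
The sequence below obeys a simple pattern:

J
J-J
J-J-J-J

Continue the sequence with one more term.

J-J-J-J-J-J-J-J

Every step duplicates the string with '-' between the halves.
So the next term is two copies of J-J-J-J with '-' between the halves.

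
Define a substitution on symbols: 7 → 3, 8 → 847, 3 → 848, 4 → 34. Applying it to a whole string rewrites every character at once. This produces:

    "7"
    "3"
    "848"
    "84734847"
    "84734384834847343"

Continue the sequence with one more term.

Replace each of the 17 characters of 84734384834847343 in place — 847 34 3 848 34 848 847 34 847 848 34 847 34 3 848 34 848 — and concatenate.

84734384834848847348478483484734384834848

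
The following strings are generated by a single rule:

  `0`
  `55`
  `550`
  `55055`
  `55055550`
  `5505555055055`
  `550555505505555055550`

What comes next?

This is a Fibonacci-style word recurrence s(k) = s(k−1)·s(k−2): e.g. 55·0 = 550.
The next term joins 550555505505555055550 and 5505555055055.

5505555055055550555505505555055055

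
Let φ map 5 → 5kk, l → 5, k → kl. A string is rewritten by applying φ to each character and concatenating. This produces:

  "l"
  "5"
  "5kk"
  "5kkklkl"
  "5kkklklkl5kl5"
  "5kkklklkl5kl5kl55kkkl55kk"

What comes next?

Applying the rule to each of the 25 symbols of 5kkklklkl5kl5kl55kkkl55kk gives the pieces 5kk kl kl kl 5 kl 5 kl 5 5kk kl 5 5kk kl 5 5kk 5kk kl kl kl 5 5kk 5kk kl kl, which concatenate to the answer.

5kkklklkl5kl5kl55kkkl55kkkl55kk5kkklklkl55kk5kkklkl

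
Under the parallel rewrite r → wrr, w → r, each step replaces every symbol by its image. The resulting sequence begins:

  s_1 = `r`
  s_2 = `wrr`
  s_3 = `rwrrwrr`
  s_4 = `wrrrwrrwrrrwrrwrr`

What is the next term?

Applying the rule to each of the 17 symbols of wrrrwrrwrrrwrrwrr gives the pieces r wrr wrr wrr r wrr wrr r wrr wrr wrr r wrr wrr r wrr wrr, which concatenate to the answer.

rwrrwrrwrrrwrrwrrrwrrwrrwrrrwrrwrrrwrrwrr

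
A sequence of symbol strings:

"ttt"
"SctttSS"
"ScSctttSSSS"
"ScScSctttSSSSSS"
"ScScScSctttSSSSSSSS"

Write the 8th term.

ScScScScScScSctttSSSSSSSSSSSSSS

Each term wraps the previous one in Sc on the left and SS on the right.
From ScScScSctttSSSSSSSS, 3 further steps: ScScScSctttSSSSSSSS → ScScScScSctttSSSSSSSSSS → ScScScScScSctttSSSSSSSSSSSS → (answer).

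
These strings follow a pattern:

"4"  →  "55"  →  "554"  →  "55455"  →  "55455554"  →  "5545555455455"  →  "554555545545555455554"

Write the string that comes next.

From term 3 onward, concatenate the last term with the second-to-last: 55·4 = 554, 554·55 = 55455, …
So term 8 is 554555545545555455554·5545555455455.

5545555455455554555545545555455455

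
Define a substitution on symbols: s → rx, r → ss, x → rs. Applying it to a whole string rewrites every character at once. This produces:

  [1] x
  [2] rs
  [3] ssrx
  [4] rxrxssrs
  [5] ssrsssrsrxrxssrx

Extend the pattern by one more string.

Rewriting the 16 symbols of ssrsssrsrxrxssrx one by one yields rx rx ss rx rx rx ss rx ss rs ss rs rx rx ss rs; concatenated:

rxrxssrxrxrxssrxssrsssrsrxrxssrs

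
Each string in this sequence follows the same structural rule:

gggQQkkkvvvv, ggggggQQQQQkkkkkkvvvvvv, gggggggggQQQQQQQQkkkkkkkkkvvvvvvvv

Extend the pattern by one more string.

Each string has the form g^{3n} Q^{3n-1} k^{3n} v^{2n+2} (n = 1, 2, …).
At n = 4 the blocks have lengths 12, 11, 12, 10.

ggggggggggggQQQQQQQQQQQkkkkkkkkkkkkvvvvvvvvvv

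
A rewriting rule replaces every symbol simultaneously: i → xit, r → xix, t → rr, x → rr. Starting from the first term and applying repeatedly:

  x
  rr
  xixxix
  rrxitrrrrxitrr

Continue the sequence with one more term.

Rewriting the 14 symbols of rrxitrrrrxitrr one by one yields xix xix rr xit rr xix xix xix xix rr xit rr xix xix; concatenated:

xixxixrrxitrrxixxixxixxixrrxitrrxixxix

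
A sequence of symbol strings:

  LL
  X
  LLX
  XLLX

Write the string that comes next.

LLXXLLX

From term 3 onward, concatenate the second-to-last term with the last: LL·X = LLX, X·LLX = XLLX, …
The next term joins LLX and XLLX.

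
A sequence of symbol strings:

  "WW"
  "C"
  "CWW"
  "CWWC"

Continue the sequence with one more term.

From term 3 onward, concatenate the last term with the second-to-last: C·WW = CWW, CWW·C = CWWC, …
Continuing: CWWC · CWW gives term 5.

CWWCCWW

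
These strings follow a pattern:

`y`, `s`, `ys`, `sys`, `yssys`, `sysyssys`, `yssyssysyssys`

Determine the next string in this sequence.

sysyssysyssyssysyssys

This is a Fibonacci-style word recurrence s(k) = s(k−2)·s(k−1): e.g. y·s = ys.
Continuing: sysyssys · yssyssysyssys gives term 8.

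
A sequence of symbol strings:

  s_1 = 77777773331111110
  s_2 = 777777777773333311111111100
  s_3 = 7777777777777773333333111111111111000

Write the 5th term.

777777777777777777777773333333333311111111111111111100000

The n-th term is 4n+3 7's then 2n+1 3's then 3n+3 1's then n 0's (n = 1, 2, …).
For term 5, n = 5, so the run lengths are 23, 11, 18, 5.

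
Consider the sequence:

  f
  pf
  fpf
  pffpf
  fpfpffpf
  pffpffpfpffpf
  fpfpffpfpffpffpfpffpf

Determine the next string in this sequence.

This is a Fibonacci-style word recurrence s(k) = s(k−2)·s(k−1): e.g. f·pf = fpf.
Continuing: pffpffpfpffpf · fpfpffpfpffpffpfpffpf gives term 8.

pffpffpfpffpffpfpffpfpffpffpfpffpf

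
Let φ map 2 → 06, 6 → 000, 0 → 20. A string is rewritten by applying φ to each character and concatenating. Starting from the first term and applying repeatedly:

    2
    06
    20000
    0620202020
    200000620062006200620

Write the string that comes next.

Rewriting the 21 symbols of 200000620062006200620 one by one yields 06 20 20 20 20 20 000 06 20 20 000 06 20 20 000 06 20 20 000 06 20; concatenated:

0620202020200000620200000620200000620200000620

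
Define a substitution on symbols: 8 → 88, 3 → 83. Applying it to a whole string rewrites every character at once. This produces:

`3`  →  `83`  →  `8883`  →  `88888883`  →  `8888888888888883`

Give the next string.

Rewriting the 16 symbols of 8888888888888883 one by one yields 88 88 88 88 88 88 88 88 88 88 88 88 88 88 88 83; concatenated:

88888888888888888888888888888883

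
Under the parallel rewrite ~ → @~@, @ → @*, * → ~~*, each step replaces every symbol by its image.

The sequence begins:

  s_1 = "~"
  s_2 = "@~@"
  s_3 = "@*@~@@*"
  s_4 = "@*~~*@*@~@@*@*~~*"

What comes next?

@*~~*@~@@~@~~*@*~~*@*@~@@*@*~~*@*~~*@~@@~@~~*

Applying the rule to each of the 17 symbols of @*~~*@*@~@@*@*~~* gives the pieces @* ~~* @~@ @~@ ~~* @* ~~* @* @~@ @* @* ~~* @* ~~* @~@ @~@ ~~*, which concatenate to the answer.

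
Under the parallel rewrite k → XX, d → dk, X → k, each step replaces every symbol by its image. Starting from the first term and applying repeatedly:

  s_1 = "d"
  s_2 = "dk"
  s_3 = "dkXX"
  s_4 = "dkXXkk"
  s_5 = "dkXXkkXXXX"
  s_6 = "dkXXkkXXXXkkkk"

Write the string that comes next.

Replace each of the 14 characters of dkXXkkXXXXkkkk in place — dk XX k k XX XX k k k k XX XX XX XX — and concatenate.

dkXXkkXXXXkkkkXXXXXXXX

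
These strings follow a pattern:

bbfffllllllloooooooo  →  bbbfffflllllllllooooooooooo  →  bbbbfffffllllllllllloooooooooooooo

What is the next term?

bbbbbfffffflllllllllllllooooooooooooooooo

Each string has the form b^{n-1} f^{n} l^{2n+1} o^{3n-1}, where the shown terms are n = 3, 4, 5.
At n = 6 the blocks have lengths 5, 6, 13, 17.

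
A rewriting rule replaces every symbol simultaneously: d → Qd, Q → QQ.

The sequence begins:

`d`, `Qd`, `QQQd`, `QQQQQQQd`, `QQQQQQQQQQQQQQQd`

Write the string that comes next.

QQQQQQQQQQQQQQQQQQQQQQQQQQQQQQQd

Applying the rule to each of the 16 symbols of QQQQQQQQQQQQQQQd gives the pieces QQ QQ QQ QQ QQ QQ QQ QQ QQ QQ QQ QQ QQ QQ QQ Qd, which concatenate to the answer.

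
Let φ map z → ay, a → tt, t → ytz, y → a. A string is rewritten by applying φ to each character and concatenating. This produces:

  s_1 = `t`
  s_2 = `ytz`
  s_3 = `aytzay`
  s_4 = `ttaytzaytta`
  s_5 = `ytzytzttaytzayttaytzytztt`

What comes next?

Applying the rule to each of the 25 symbols of ytzytzttaytzayttaytzytztt gives the pieces a ytz ay a ytz ay ytz ytz tt a ytz ay tt a ytz ytz tt a ytz ay a ytz ay ytz ytz, which concatenate to the answer.

aytzayaytzayytzytzttaytzayttaytzytzttaytzayaytzayytzytz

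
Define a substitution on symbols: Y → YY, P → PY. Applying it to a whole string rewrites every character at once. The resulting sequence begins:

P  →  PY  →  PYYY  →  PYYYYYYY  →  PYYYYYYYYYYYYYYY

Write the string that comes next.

PYYYYYYYYYYYYYYYYYYYYYYYYYYYYYYY

Replace each of the 16 characters of PYYYYYYYYYYYYYYY in place — PY YY YY YY YY YY YY YY YY YY YY YY YY YY YY YY — and concatenate.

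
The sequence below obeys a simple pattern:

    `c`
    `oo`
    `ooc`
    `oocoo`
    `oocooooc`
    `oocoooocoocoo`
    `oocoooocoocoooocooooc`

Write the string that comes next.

oocoooocoocoooocoooocoocoooocoocoo

This is a Fibonacci-style word recurrence s(k) = s(k−1)·s(k−2): e.g. oo·c = ooc.
The next term joins oocoooocoocoooocooooc and oocoooocoocoo.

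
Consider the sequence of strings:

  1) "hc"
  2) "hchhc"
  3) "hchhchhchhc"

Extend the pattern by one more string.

s(k+1) = s(k)·h·s(k) — each term doubles the last with 'h' between the halves.
So the next term is two copies of hchhchhchhc with 'h' between the halves.

hchhchhchhchhchhchhchhc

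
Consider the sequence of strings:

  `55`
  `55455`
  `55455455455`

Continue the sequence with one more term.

55455455455455455455455

Every step duplicates the string with '4' between the halves.
One more doubling of 55455455455 gives the answer.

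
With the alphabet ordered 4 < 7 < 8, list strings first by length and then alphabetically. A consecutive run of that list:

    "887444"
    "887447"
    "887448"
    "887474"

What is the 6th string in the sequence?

Stepping forward 2 times from 887474: 887474 → 887477, then the target.

887478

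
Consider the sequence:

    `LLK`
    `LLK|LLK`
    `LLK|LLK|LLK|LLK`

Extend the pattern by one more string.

Every step duplicates the string with '|' between the halves.
One more doubling of LLK|LLK|LLK|LLK gives the answer.

LLK|LLK|LLK|LLK|LLK|LLK|LLK|LLK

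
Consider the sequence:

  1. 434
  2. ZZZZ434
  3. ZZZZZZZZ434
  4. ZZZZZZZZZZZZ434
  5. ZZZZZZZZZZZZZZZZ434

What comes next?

Each term is the previous one with ZZZZ prepended.
So the next term is ZZZZ·ZZZZZZZZZZZZZZZZ434.

ZZZZZZZZZZZZZZZZZZZZ434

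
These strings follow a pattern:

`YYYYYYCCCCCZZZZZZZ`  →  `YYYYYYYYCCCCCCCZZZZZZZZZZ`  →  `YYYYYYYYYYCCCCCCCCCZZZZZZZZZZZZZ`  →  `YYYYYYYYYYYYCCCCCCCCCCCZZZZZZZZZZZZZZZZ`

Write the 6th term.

YYYYYYYYYYYYYYYYCCCCCCCCCCCCCCCZZZZZZZZZZZZZZZZZZZZZZ

Reading off run lengths: Y runs 6, 8, 10, 12; C runs 5, 7, 9, 11; Z runs 7, 10, 13, 16 — each is linear in n, where the shown terms are n = 2, 3, 4, 5.
Setting n = 7 gives 16, 15, 22 characters in each block.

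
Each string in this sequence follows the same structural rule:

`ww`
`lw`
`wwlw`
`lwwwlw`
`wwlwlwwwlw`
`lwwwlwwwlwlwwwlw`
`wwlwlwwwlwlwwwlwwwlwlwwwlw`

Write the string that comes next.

From term 3 onward, concatenate the second-to-last term with the last: ww·lw = wwlw, lw·wwlw = lwwwlw, …
Continuing: lwwwlwwwlwlwwwlw · wwlwlwwwlwlwwwlwwwlwlwwwlw gives term 8.

lwwwlwwwlwlwwwlwwwlwlwwwlwlwwwlwwwlwlwwwlw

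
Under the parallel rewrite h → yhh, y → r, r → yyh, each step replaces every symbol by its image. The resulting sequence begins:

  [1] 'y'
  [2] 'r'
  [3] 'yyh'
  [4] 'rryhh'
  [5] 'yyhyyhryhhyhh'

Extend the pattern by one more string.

Applying the rule to each of the 13 symbols of yyhyyhryhhyhh gives the pieces r r yhh r r yhh yyh r yhh yhh r yhh yhh, which concatenate to the answer.

rryhhrryhhyyhryhhyhhryhhyhh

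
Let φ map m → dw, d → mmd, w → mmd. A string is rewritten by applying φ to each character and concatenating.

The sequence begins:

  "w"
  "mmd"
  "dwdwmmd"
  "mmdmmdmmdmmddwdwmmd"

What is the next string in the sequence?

dwdwmmddwdwmmddwdwmmddwdwmmdmmdmmdmmdmmddwdwmmd

Replace each of the 19 characters of mmdmmdmmdmmddwdwmmd in place — dw dw mmd dw dw mmd dw dw mmd dw dw mmd mmd mmd mmd mmd dw dw mmd — and concatenate.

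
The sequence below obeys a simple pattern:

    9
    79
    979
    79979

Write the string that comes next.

97979979

This is a Fibonacci-style word recurrence s(k) = s(k−2)·s(k−1): e.g. 9·79 = 979.
So term 5 is 979·79979.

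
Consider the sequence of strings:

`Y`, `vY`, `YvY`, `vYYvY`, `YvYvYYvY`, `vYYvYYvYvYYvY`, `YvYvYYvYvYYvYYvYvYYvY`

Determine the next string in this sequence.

From term 3 onward, concatenate the second-to-last term with the last: Y·vY = YvY, vY·YvY = vYYvY, …
Continuing: vYYvYYvYvYYvY · YvYvYYvYvYYvYYvYvYYvY gives term 8.

vYYvYYvYvYYvYYvYvYYvYvYYvYYvYvYYvY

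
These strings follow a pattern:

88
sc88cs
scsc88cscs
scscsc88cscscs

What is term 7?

Each term wraps the previous one in sc on the left and cs on the right.
From scscsc88cscscs, 3 further steps: scscsc88cscscs → scscscsc88cscscscs → scscscscsc88cscscscscs → (answer).

scscscscscsc88cscscscscscs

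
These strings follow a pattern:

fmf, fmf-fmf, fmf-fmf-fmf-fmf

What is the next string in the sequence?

Every step duplicates the string with '-' between the halves.
One more doubling of fmf-fmf-fmf-fmf gives the answer.

fmf-fmf-fmf-fmf-fmf-fmf-fmf-fmf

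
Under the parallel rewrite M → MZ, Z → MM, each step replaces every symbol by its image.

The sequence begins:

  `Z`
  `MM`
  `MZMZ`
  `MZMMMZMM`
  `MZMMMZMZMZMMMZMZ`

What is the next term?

MZMMMZMZMZMMMZMMMZMMMZMZMZMMMZMM

Replace each of the 16 characters of MZMMMZMZMZMMMZMZ in place — MZ MM MZ MZ MZ MM MZ MM MZ MM MZ MZ MZ MM MZ MM — and concatenate.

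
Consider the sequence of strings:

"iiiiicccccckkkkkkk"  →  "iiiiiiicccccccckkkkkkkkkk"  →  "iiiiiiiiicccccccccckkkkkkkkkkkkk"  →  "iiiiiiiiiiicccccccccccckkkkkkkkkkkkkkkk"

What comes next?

iiiiiiiiiiiiicccccccccccccckkkkkkkkkkkkkkkkkkk

Term n consists of 2n+1 i's, followed by 2n+2 c's, followed by 3n+1 k's, where the shown terms are n = 2, 3, 4, 5.
Setting n = 6 gives 13, 14, 19 characters in each block.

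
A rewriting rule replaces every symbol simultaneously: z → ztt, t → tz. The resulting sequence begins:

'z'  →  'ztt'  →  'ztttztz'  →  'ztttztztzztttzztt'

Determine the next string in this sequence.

Rewriting the 17 symbols of ztttztztzztttzztt one by one yields ztt tz tz tz ztt tz ztt tz ztt ztt tz tz tz ztt ztt tz tz; concatenated:

ztttztztzztttzztttzzttztttztztzzttztttztz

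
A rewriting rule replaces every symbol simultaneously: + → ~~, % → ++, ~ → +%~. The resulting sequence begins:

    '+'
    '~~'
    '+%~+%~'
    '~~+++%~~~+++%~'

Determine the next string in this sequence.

+%~+%~~~~~~~+++%~+%~+%~~~~~~~+++%~

Applying the rule to each of the 14 symbols of ~~+++%~~~+++%~ gives the pieces +%~ +%~ ~~ ~~ ~~ ++ +%~ +%~ +%~ ~~ ~~ ~~ ++ +%~, which concatenate to the answer.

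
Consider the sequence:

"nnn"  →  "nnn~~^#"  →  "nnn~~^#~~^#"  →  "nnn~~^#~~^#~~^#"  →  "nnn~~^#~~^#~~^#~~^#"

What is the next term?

nnn~~^#~~^#~~^#~~^#~~^#

The strings grow by a fixed suffix ~~^# each time.
So the next term is nnn~~^#~~^#~~^#~~^#·~~^#.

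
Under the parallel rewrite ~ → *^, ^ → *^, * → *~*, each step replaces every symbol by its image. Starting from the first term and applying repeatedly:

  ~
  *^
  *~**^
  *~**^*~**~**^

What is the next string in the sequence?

*~**^*~**~**^*~**^*~**~**^*~**~**^

Replace each of the 13 characters of *~**^*~**~**^ in place — *~* *^ *~* *~* *^ *~* *^ *~* *~* *^ *~* *~* *^ — and concatenate.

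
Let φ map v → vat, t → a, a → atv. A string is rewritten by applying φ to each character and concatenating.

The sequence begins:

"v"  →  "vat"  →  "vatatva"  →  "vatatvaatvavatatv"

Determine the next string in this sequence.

Applying the rule to each of the 17 symbols of vatatvaatvavatatv gives the pieces vat atv a atv a vat atv atv a vat atv vat atv a atv a vat, which concatenate to the answer.

vatatvaatvavatatvatvavatatvvatatvaatvavat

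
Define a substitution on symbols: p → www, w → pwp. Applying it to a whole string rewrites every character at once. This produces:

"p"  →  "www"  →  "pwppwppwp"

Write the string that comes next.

Rewriting each symbol of pwppwppwp: p→www, w→pwp, p→www, p→www, w→pwp, p→www, p→www, w→pwp, p→www, which concatenates to www pwp www www pwp www www pwp www.

wwwpwpwwwwwwpwpwwwwwwpwpwww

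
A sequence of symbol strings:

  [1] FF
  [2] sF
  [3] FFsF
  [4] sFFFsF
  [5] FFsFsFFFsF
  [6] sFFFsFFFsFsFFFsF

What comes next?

FFsFsFFFsFsFFFsFFFsFsFFFsF

This is a Fibonacci-style word recurrence s(k) = s(k−2)·s(k−1): e.g. FF·sF = FFsF.
The next term joins FFsFsFFFsF and sFFFsFFFsFsFFFsF.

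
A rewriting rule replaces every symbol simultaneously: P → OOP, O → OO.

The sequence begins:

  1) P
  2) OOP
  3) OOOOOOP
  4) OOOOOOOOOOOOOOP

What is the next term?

Applying the rule to each of the 15 symbols of OOOOOOOOOOOOOOP gives the pieces OO OO OO OO OO OO OO OO OO OO OO OO OO OO OOP, which concatenate to the answer.

OOOOOOOOOOOOOOOOOOOOOOOOOOOOOOP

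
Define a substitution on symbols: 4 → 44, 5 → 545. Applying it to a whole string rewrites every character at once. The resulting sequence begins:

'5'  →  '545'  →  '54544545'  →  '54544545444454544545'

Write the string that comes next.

545445454444545445454444444454544545444454544545

Applying the rule to each of the 20 symbols of 54544545444454544545 gives the pieces 545 44 545 44 44 545 44 545 44 44 44 44 545 44 545 44 44 545 44 545, which concatenate to the answer.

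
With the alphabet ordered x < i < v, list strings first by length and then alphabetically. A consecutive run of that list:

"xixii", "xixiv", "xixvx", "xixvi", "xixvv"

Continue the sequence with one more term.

The successor of xixvv increments the rightmost position that isn't already v and resets every position after it to x.

xiixx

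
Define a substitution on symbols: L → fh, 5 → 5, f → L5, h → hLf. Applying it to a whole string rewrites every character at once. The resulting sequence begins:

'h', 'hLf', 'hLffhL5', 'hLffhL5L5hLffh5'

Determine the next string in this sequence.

Rewriting the 15 symbols of hLffhL5L5hLffh5 one by one yields hLf fh L5 L5 hLf fh 5 fh 5 hLf fh L5 L5 hLf 5; concatenated:

hLffhL5L5hLffh5fh5hLffhL5L5hLf5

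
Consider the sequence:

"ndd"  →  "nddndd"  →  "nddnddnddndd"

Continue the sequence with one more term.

Each string is two copies of the previous one concatenated.
One more doubling of nddnddnddndd gives the answer.

nddnddnddnddnddnddnddndd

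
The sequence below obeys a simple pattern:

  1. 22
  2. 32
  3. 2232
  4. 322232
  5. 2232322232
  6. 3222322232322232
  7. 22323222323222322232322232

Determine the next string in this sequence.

This is a Fibonacci-style word recurrence s(k) = s(k−2)·s(k−1): e.g. 22·32 = 2232.
The next term joins 3222322232322232 and 22323222323222322232322232.

322232223232223222323222323222322232322232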